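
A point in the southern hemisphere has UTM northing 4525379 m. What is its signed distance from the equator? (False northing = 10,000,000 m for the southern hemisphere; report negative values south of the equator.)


For southern: actual = 4525379 - 10000000 = -5474621 m

-5474621 m


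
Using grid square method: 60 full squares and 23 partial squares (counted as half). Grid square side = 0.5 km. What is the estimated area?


effective squares = 60 + 23 * 0.5 = 71.5
area = 71.5 * 0.25 = 17.875 km^2

17.875 km^2


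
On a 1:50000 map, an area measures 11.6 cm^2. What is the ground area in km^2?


ground_area = 11.6 * (50000/100)^2 = 2900000.0 m^2 = 2.9 km^2

2.9 km^2


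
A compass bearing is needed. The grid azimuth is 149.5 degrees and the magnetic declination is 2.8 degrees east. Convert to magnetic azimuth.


magnetic azimuth = grid azimuth - declination (east +ve)
mag_az = 149.5 - 2.8 = 146.7 degrees

146.7 degrees


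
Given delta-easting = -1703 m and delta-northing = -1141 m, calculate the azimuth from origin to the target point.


az = atan2(-1703, -1141) = -123.8 deg
adjusted to 0-360: 236.2 degrees

236.2 degrees


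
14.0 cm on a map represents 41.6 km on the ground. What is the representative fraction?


ground = 41.6 km = 4160000 cm; RF denominator = ground / map = 4160000 / 14.0 ≈ 297143; RF = 1:297143

1:297143


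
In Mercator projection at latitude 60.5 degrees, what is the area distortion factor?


area_distortion = 1/cos^2(60.5) = 4.124

4.124


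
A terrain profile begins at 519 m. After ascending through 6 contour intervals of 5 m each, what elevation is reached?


elevation = 519 + 6 * 5 = 549 m

549 m


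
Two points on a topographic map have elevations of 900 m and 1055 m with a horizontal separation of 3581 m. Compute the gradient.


gradient = (1055 - 900) / 3581 = 155 / 3581 = 0.0433

0.0433


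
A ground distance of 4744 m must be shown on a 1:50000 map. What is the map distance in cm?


map_cm = 4744 * 100 / 50000 = 9.488 cm ≈ 9.49 cm

9.49 cm


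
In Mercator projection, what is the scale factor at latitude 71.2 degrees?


SF = 1 / cos(71.2) = 1 / 0.322266 = 3.103

3.103


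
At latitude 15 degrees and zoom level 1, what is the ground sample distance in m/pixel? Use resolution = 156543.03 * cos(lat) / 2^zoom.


res = 156543.03 * cos(15) / 2^1 = 156543.03 * 0.96592583 / 2 = 75604.48 m/pixel

75604.48 m/pixel


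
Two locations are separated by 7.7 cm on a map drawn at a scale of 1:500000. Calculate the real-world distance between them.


ground = 7.7 cm * 500000 / 100 = 38500.0 m = 38.5 km

38.5 km


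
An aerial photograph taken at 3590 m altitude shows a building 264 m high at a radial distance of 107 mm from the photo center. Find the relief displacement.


d = h * r / H = 264 * 107 / 3590 = 7.87 mm

7.87 mm


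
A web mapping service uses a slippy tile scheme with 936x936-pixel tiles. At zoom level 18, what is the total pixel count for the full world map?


tiles per axis = 2^18 = 262144
total tiles = 262144^2 = 68719476736
pixels per axis = 262144 * 936 = 245366784
total pixels = 245366784^2 = 60204858690502656

60204858690502656 pixels


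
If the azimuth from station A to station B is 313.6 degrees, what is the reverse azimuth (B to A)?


back azimuth = (313.6 + 180) mod 360 = 133.6 degrees

133.6 degrees


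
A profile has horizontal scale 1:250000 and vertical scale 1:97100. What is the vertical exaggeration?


VE = horizontal_scale / vertical_scale = 250000 / 97100 ≈ 2.6

2.6x


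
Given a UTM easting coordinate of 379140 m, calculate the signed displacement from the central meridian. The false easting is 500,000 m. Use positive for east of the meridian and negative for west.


displacement = 379140 - 500000 = -120860 m

-120860 m


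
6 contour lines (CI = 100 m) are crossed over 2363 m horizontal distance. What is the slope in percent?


elevation change = 6 * 100 = 600 m
slope = 600 / 2363 * 100 = 25.4%

25.4%


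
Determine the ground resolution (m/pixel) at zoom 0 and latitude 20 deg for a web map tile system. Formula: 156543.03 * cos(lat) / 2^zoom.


res = 156543.03 * cos(20) / 2^0 = 156543.03 * 0.93969262 / 1 = 147102.33 m/pixel

147102.33 m/pixel


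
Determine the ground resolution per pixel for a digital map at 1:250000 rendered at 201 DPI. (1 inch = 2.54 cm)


pixel_cm = 2.54 / 201 ≈ 0.012637 cm
ground = pixel_cm * 250000 / 100 = 2.54 * 250000 / (201 * 100) = 635000 / 20100 ≈ 31.59 m

31.59 m


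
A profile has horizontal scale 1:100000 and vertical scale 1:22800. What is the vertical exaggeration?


VE = horizontal_scale / vertical_scale = 100000 / 22800 ≈ 4.4

4.4x


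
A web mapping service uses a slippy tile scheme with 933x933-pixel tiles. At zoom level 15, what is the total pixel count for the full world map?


tiles per axis = 2^15 = 32768
total tiles = 32768^2 = 1073741824
pixels per axis = 32768 * 933 = 30572544
total pixels = 30572544^2 = 934680446631936

934680446631936 pixels


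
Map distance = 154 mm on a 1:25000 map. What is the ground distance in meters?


ground = 154 mm * 25000 / 1000 = 3850.0 m

3850.0 m


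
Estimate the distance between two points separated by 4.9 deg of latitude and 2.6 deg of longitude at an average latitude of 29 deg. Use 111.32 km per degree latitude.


dlat_km = 4.9 * 111.32 = 545.468
dlon_km = 2.6 * 111.32 * cos(29) ≈ 253.143
dist = sqrt(545.468^2 + 253.143^2) ≈ 601.3 km

601.3 km


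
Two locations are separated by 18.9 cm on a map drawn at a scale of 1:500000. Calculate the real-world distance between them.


ground = 18.9 cm * 500000 / 100 = 94500.0 m = 94.5 km

94.5 km


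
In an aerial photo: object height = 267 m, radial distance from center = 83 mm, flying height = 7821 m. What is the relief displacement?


d = h * r / H = 267 * 83 / 7821 = 2.83 mm

2.83 mm


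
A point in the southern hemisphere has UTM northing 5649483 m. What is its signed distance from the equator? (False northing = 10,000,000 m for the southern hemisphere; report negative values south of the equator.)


For southern: actual = 5649483 - 10000000 = -4350517 m

-4350517 m


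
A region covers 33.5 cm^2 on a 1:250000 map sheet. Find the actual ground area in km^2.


ground_area = 33.5 * (250000/100)^2 = 209375000.0 m^2 = 209.375 km^2

209.375 km^2


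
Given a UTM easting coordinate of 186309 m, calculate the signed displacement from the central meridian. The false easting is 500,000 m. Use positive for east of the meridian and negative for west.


displacement = 186309 - 500000 = -313691 m

-313691 m


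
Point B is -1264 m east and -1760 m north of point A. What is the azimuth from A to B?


az = atan2(-1264, -1760) = -144.3 deg
adjusted to 0-360: 215.7 degrees

215.7 degrees


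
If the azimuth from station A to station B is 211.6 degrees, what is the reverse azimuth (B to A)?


back azimuth = (211.6 + 180) mod 360 = 31.6 degrees

31.6 degrees


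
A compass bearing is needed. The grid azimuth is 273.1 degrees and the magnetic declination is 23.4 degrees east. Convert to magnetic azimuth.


magnetic azimuth = grid azimuth - declination (east +ve)
mag_az = 273.1 - 23.4 = 249.7 degrees

249.7 degrees


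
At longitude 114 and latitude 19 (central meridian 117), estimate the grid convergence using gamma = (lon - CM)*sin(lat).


gamma = (114 - 117) * sin(19) = -3 * 0.325568 = -0.977 degrees

-0.977 degrees


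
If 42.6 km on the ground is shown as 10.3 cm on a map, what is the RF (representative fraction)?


ground = 42.6 km = 4260000 cm; RF denominator = ground / map = 4260000 / 10.3 ≈ 413592; RF = 1:413592

1:413592


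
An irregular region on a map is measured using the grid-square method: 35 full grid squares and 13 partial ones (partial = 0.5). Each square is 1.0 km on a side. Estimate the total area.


effective squares = 35 + 13 * 0.5 = 41.5
area = 41.5 * 1.0 = 41.5 km^2

41.5 km^2


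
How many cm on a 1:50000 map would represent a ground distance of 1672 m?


map_cm = 1672 * 100 / 50000 = 3.344 cm ≈ 3.34 cm

3.34 cm


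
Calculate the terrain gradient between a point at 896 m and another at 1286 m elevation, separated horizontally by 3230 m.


gradient = (1286 - 896) / 3230 = 390 / 3230 = 0.1207

0.1207


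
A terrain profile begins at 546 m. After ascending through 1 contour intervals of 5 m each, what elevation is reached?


elevation = 546 + 1 * 5 = 551 m

551 m


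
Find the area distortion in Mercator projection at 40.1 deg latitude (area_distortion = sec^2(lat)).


area_distortion = 1/cos^2(40.1) = 1.709

1.709


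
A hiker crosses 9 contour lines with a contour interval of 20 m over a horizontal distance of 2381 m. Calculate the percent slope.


elevation change = 9 * 20 = 180 m
slope = 180 / 2381 * 100 = 7.6%

7.6%


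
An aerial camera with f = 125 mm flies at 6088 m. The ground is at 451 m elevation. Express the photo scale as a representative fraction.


scale = f / (H - h) = 125 mm / 5637 m = 125 / 5637000 = 1:45096

1:45096


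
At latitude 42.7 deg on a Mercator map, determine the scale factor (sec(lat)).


SF = 1 / cos(42.7) = 1 / 0.734915 = 1.361

1.361


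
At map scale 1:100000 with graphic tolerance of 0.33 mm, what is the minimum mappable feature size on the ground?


ground = 0.33 mm * 100000 / 1000 = 33.0 m

33.0 m


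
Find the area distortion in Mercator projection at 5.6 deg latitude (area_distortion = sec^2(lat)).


area_distortion = 1/cos^2(5.6) = 1.01

1.01


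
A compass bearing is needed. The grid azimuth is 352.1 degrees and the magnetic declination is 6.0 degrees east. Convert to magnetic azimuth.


magnetic azimuth = grid azimuth - declination (east +ve)
mag_az = 352.1 - 6.0 = 346.1 degrees

346.1 degrees


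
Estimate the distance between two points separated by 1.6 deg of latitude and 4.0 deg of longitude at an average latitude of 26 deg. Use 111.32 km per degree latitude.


dlat_km = 1.6 * 111.32 = 178.112
dlon_km = 4.0 * 111.32 * cos(26) ≈ 400.215
dist = sqrt(178.112^2 + 400.215^2) ≈ 438.1 km

438.1 km


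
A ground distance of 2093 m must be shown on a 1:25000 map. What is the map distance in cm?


map_cm = 2093 * 100 / 25000 = 8.372 cm ≈ 8.37 cm

8.37 cm


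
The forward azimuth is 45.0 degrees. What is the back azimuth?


back azimuth = (45.0 + 180) mod 360 = 225.0 degrees

225.0 degrees


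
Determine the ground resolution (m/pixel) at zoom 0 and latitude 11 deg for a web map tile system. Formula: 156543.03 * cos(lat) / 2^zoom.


res = 156543.03 * cos(11) / 2^0 = 156543.03 * 0.98162718 / 1 = 153666.89 m/pixel

153666.89 m/pixel


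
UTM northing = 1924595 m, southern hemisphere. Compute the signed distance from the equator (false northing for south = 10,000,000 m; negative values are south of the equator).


For southern: actual = 1924595 - 10000000 = -8075405 m

-8075405 m


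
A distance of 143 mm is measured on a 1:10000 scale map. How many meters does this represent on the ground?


ground = 143 mm * 10000 / 1000 = 1430.0 m

1430.0 m


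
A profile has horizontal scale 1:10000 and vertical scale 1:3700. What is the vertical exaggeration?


VE = horizontal_scale / vertical_scale = 10000 / 3700 ≈ 2.7

2.7x


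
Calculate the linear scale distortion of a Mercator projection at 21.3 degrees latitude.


SF = 1 / cos(21.3) = 1 / 0.931691 = 1.073

1.073


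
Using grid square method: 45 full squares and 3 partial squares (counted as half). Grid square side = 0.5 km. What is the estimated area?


effective squares = 45 + 3 * 0.5 = 46.5
area = 46.5 * 0.25 = 11.625 km^2

11.625 km^2


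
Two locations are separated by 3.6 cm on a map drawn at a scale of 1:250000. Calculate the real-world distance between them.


ground = 3.6 cm * 250000 / 100 = 9000.0 m = 9.0 km

9.0 km


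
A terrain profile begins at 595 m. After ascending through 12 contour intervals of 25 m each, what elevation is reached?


elevation = 595 + 12 * 25 = 895 m

895 m


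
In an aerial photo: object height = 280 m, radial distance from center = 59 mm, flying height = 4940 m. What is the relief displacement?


d = h * r / H = 280 * 59 / 4940 = 3.34 mm

3.34 mm


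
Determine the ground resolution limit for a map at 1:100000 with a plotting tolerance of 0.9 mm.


ground = 0.9 mm * 100000 / 1000 = 90.0 m

90.0 m


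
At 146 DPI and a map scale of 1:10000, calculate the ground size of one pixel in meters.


pixel_cm = 2.54 / 146 ≈ 0.017397 cm
ground = pixel_cm * 10000 / 100 = 2.54 * 10000 / (146 * 100) = 25400 / 14600 ≈ 1.74 m

1.74 m


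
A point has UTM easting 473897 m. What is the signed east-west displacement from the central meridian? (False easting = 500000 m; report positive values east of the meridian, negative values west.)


displacement = 473897 - 500000 = -26103 m

-26103 m


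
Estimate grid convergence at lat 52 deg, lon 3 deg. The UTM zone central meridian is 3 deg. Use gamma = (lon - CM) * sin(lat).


gamma = (3 - 3) * sin(52) = 0 * 0.788011 = 0.0 degrees

0.0 degrees


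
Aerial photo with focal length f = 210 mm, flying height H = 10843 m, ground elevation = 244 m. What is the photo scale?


scale = f / (H - h) = 210 mm / 10599 m = 210 / 10599000 = 1:50471

1:50471


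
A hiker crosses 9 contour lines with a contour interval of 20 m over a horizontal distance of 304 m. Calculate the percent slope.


elevation change = 9 * 20 = 180 m
slope = 180 / 304 * 100 = 59.2%

59.2%


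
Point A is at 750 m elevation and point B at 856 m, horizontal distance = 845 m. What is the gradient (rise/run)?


gradient = (856 - 750) / 845 = 106 / 845 = 0.1254

0.1254


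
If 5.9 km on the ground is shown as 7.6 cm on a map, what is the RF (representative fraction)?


ground = 5.9 km = 590000 cm; RF denominator = ground / map = 590000 / 7.6 ≈ 77632; RF = 1:77632

1:77632


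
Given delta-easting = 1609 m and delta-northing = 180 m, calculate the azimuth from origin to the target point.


az = atan2(1609, 180) = 83.6 deg
adjusted to 0-360: 83.6 degrees

83.6 degrees


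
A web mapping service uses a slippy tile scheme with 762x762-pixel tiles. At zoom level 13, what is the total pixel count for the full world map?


tiles per axis = 2^13 = 8192
total tiles = 8192^2 = 67108864
pixels per axis = 8192 * 762 = 6242304
total pixels = 6242304^2 = 38966359228416

38966359228416 pixels


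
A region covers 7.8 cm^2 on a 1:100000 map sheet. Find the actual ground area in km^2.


ground_area = 7.8 * (100000/100)^2 = 7800000.0 m^2 = 7.8 km^2

7.8 km^2


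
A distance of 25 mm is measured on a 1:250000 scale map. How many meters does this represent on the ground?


ground = 25 mm * 250000 / 1000 = 6250.0 m

6250.0 m


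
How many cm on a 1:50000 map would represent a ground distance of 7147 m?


map_cm = 7147 * 100 / 50000 = 14.294 cm ≈ 14.29 cm

14.29 cm


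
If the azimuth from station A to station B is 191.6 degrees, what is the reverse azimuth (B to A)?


back azimuth = (191.6 + 180) mod 360 = 11.6 degrees

11.6 degrees


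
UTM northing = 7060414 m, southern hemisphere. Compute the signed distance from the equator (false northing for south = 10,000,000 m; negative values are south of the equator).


For southern: actual = 7060414 - 10000000 = -2939586 m

-2939586 m


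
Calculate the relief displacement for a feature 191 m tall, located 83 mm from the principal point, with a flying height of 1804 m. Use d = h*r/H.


d = h * r / H = 191 * 83 / 1804 = 8.79 mm

8.79 mm


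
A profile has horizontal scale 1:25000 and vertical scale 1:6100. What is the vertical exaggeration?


VE = horizontal_scale / vertical_scale = 25000 / 6100 ≈ 4.1

4.1x


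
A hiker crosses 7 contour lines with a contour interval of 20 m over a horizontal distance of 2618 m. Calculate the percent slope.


elevation change = 7 * 20 = 140 m
slope = 140 / 2618 * 100 = 5.3%

5.3%


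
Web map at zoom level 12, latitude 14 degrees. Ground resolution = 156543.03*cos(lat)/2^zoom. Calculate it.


res = 156543.03 * cos(14) / 2^12 = 156543.03 * 0.97029573 / 4096 = 37.08 m/pixel

37.08 m/pixel


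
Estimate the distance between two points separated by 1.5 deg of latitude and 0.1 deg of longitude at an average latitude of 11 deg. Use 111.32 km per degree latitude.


dlat_km = 1.5 * 111.32 = 166.98
dlon_km = 0.1 * 111.32 * cos(11) ≈ 10.927
dist = sqrt(166.98^2 + 10.927^2) ≈ 167.3 km

167.3 km


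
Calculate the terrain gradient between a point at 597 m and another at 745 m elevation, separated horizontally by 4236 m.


gradient = (745 - 597) / 4236 = 148 / 4236 = 0.0349

0.0349


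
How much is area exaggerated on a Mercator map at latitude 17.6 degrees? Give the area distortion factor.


area_distortion = 1/cos^2(17.6) = 1.101

1.101


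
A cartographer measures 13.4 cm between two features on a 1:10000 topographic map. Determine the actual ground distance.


ground = 13.4 cm * 10000 / 100 = 1340.0 m = 1.34 km

1.34 km


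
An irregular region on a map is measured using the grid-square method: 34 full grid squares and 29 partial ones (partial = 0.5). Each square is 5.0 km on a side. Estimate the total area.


effective squares = 34 + 29 * 0.5 = 48.5
area = 48.5 * 25.0 = 1212.5 km^2

1212.5 km^2


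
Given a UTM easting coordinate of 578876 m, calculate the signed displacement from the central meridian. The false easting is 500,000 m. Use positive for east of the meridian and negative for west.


displacement = 578876 - 500000 = 78876 m

78876 m


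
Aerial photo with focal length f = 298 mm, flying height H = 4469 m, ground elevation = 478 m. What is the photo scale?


scale = f / (H - h) = 298 mm / 3991 m = 298 / 3991000 = 1:13393

1:13393


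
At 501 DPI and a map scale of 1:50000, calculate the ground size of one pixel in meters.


pixel_cm = 2.54 / 501 ≈ 0.00507 cm
ground = pixel_cm * 50000 / 100 = 2.54 * 50000 / (501 * 100) = 127000 / 50100 ≈ 2.53 m

2.53 m


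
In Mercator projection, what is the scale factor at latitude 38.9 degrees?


SF = 1 / cos(38.9) = 1 / 0.778243 = 1.285

1.285


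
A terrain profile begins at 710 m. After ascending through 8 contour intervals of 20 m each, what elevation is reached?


elevation = 710 + 8 * 20 = 870 m

870 m


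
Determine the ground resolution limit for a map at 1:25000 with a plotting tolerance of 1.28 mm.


ground = 1.28 mm * 25000 / 1000 = 32.0 m

32.0 m


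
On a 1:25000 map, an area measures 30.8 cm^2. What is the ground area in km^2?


ground_area = 30.8 * (25000/100)^2 = 1925000.0 m^2 = 1.925 km^2

1.925 km^2


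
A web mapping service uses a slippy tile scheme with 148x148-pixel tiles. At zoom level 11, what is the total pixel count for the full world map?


tiles per axis = 2^11 = 2048
total tiles = 2048^2 = 4194304
pixels per axis = 2048 * 148 = 303104
total pixels = 303104^2 = 91872034816

91872034816 pixels


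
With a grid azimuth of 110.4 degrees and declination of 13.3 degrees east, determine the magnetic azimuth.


magnetic azimuth = grid azimuth - declination (east +ve)
mag_az = 110.4 - 13.3 = 97.1 degrees

97.1 degrees


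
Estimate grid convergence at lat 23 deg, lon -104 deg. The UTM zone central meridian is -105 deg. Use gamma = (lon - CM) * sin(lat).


gamma = (-104 - -105) * sin(23) = 1 * 0.390731 = 0.391 degrees

0.391 degrees


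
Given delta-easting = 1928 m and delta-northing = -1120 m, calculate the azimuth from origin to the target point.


az = atan2(1928, -1120) = 120.2 deg
adjusted to 0-360: 120.2 degrees

120.2 degrees


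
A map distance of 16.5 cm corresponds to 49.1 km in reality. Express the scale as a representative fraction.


ground = 49.1 km = 4910000 cm; RF denominator = ground / map = 4910000 / 16.5 ≈ 297576; RF = 1:297576

1:297576


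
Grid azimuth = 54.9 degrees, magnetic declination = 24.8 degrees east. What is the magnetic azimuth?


magnetic azimuth = grid azimuth - declination (east +ve)
mag_az = 54.9 - 24.8 = 30.1 degrees

30.1 degrees


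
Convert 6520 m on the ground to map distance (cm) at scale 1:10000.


map_cm = 6520 * 100 / 10000 = 65.2 cm

65.2 cm


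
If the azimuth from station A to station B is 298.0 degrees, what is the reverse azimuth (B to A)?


back azimuth = (298.0 + 180) mod 360 = 118.0 degrees

118.0 degrees


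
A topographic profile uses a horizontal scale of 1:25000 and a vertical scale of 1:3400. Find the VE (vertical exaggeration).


VE = horizontal_scale / vertical_scale = 25000 / 3400 ≈ 7.4

7.4x


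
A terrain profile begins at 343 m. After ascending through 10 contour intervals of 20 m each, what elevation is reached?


elevation = 343 + 10 * 20 = 543 m

543 m


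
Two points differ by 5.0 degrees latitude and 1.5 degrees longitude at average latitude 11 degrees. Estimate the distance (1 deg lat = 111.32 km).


dlat_km = 5.0 * 111.32 = 556.6
dlon_km = 1.5 * 111.32 * cos(11) ≈ 163.912
dist = sqrt(556.6^2 + 163.912^2) ≈ 580.2 km

580.2 km


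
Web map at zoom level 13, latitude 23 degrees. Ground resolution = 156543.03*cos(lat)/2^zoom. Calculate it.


res = 156543.03 * cos(23) / 2^13 = 156543.03 * 0.92050485 / 8192 = 17.59 m/pixel

17.59 m/pixel


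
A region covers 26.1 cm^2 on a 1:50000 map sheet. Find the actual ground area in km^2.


ground_area = 26.1 * (50000/100)^2 = 6525000.0 m^2 = 6.525 km^2

6.525 km^2


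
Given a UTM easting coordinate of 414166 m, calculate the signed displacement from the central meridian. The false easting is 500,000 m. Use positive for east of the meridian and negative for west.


displacement = 414166 - 500000 = -85834 m

-85834 m


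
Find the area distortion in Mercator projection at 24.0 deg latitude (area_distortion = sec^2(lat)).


area_distortion = 1/cos^2(24.0) = 1.198

1.198


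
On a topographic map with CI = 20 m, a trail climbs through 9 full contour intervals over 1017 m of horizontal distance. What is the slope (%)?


elevation change = 9 * 20 = 180 m
slope = 180 / 1017 * 100 = 17.7%

17.7%


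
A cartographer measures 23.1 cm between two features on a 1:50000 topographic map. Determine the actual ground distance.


ground = 23.1 cm * 50000 / 100 = 11550.0 m = 11.55 km

11.55 km


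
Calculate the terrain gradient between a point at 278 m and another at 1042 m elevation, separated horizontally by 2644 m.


gradient = (1042 - 278) / 2644 = 764 / 2644 = 0.289

0.289


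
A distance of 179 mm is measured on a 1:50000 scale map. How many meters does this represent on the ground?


ground = 179 mm * 50000 / 1000 = 8950.0 m

8950.0 m


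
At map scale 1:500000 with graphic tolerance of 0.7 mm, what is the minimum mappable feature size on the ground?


ground = 0.7 mm * 500000 / 1000 = 350.0 m

350.0 m


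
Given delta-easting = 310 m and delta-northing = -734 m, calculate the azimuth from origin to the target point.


az = atan2(310, -734) = 157.1 deg
adjusted to 0-360: 157.1 degrees

157.1 degrees


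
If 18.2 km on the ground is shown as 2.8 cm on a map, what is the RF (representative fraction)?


ground = 18.2 km = 1820000 cm; RF denominator = ground / map = 1820000 / 2.8 = 650000; RF = 1:650000

1:650000


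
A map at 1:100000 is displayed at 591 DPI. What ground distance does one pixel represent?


pixel_cm = 2.54 / 591 ≈ 0.004298 cm
ground = pixel_cm * 100000 / 100 = 2.54 * 100000 / (591 * 100) = 254000 / 59100 ≈ 4.3 m

4.3 m


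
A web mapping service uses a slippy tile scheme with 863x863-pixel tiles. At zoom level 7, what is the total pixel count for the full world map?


tiles per axis = 2^7 = 128
total tiles = 128^2 = 16384
pixels per axis = 128 * 863 = 110464
total pixels = 110464^2 = 12202295296

12202295296 pixels


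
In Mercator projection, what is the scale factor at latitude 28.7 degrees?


SF = 1 / cos(28.7) = 1 / 0.877146 = 1.14

1.14


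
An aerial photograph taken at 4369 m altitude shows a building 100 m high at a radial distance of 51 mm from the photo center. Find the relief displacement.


d = h * r / H = 100 * 51 / 4369 = 1.17 mm

1.17 mm


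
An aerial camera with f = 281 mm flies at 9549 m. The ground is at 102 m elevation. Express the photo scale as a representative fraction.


scale = f / (H - h) = 281 mm / 9447 m = 281 / 9447000 = 1:33619

1:33619


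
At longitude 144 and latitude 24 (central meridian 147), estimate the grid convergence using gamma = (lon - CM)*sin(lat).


gamma = (144 - 147) * sin(24) = -3 * 0.406737 = -1.22 degrees

-1.22 degrees


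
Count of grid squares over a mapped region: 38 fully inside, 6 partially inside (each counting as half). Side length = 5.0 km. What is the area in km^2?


effective squares = 38 + 6 * 0.5 = 41.0
area = 41.0 * 25.0 = 1025.0 km^2

1025.0 km^2


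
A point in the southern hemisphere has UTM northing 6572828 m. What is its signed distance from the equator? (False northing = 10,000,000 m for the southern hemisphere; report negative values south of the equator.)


For southern: actual = 6572828 - 10000000 = -3427172 m

-3427172 m


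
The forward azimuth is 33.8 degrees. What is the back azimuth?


back azimuth = (33.8 + 180) mod 360 = 213.8 degrees

213.8 degrees


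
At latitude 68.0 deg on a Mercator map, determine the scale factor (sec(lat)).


SF = 1 / cos(68.0) = 1 / 0.374607 = 2.669

2.669


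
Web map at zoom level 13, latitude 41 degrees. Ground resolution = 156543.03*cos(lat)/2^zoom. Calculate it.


res = 156543.03 * cos(41) / 2^13 = 156543.03 * 0.75470958 / 8192 = 14.42 m/pixel

14.42 m/pixel


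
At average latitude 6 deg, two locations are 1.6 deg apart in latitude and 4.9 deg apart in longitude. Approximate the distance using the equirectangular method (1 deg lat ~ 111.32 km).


dlat_km = 1.6 * 111.32 = 178.112
dlon_km = 4.9 * 111.32 * cos(6) ≈ 542.48
dist = sqrt(178.112^2 + 542.48^2) ≈ 571.0 km

571.0 km


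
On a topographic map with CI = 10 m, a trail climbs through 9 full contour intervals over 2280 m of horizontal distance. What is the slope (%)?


elevation change = 9 * 10 = 90 m
slope = 90 / 2280 * 100 = 3.9%

3.9%


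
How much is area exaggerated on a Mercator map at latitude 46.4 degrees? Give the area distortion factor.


area_distortion = 1/cos^2(46.4) = 2.103

2.103


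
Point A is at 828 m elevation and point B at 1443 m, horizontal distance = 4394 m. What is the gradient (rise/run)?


gradient = (1443 - 828) / 4394 = 615 / 4394 = 0.14

0.14


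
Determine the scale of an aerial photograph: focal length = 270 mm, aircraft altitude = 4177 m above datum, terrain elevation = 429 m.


scale = f / (H - h) = 270 mm / 3748 m = 270 / 3748000 = 1:13881

1:13881


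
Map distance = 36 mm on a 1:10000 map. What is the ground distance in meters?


ground = 36 mm * 10000 / 1000 = 360.0 m

360.0 m


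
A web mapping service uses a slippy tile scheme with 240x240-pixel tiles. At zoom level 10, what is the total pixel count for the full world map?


tiles per axis = 2^10 = 1024
total tiles = 1024^2 = 1048576
pixels per axis = 1024 * 240 = 245760
total pixels = 245760^2 = 60397977600

60397977600 pixels


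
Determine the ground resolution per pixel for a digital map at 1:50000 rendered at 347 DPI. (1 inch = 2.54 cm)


pixel_cm = 2.54 / 347 ≈ 0.00732 cm
ground = pixel_cm * 50000 / 100 = 2.54 * 50000 / (347 * 100) = 127000 / 34700 ≈ 3.66 m

3.66 m


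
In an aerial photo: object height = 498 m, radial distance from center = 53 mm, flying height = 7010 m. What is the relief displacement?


d = h * r / H = 498 * 53 / 7010 = 3.77 mm

3.77 mm


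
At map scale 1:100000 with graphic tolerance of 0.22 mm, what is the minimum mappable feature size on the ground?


ground = 0.22 mm * 100000 / 1000 = 22.0 m

22.0 m


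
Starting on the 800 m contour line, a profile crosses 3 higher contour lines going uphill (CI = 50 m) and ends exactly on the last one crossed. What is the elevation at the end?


elevation = 800 + 3 * 50 = 950 m

950 m


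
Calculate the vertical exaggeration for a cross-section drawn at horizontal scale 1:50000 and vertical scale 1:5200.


VE = horizontal_scale / vertical_scale = 50000 / 5200 ≈ 9.6

9.6x


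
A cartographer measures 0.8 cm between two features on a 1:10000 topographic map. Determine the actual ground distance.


ground = 0.8 cm * 10000 / 100 = 80.0 m

80.0 m


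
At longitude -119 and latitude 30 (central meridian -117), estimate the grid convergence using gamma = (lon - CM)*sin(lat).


gamma = (-119 - -117) * sin(30) = -2 * 0.5 = -1.0 degrees

-1.0 degrees


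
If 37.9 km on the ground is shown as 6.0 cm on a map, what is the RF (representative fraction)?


ground = 37.9 km = 3790000 cm; RF denominator = ground / map = 3790000 / 6.0 ≈ 631667; RF = 1:631667

1:631667


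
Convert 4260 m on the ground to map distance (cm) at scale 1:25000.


map_cm = 4260 * 100 / 25000 = 17.04 cm

17.04 cm


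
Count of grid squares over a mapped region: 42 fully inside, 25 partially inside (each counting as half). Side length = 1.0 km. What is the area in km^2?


effective squares = 42 + 25 * 0.5 = 54.5
area = 54.5 * 1.0 = 54.5 km^2

54.5 km^2


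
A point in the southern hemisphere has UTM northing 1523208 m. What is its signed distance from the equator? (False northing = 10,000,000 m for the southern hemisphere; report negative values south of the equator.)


For southern: actual = 1523208 - 10000000 = -8476792 m

-8476792 m


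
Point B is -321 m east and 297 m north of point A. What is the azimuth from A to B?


az = atan2(-321, 297) = -47.2 deg
adjusted to 0-360: 312.8 degrees

312.8 degrees


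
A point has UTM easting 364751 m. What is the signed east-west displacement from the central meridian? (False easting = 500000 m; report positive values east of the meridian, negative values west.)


displacement = 364751 - 500000 = -135249 m

-135249 m


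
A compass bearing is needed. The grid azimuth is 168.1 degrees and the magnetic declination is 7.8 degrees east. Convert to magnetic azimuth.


magnetic azimuth = grid azimuth - declination (east +ve)
mag_az = 168.1 - 7.8 = 160.3 degrees

160.3 degrees


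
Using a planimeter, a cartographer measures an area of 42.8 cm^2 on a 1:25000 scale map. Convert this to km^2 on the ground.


ground_area = 42.8 * (25000/100)^2 = 2675000.0 m^2 = 2.675 km^2

2.675 km^2


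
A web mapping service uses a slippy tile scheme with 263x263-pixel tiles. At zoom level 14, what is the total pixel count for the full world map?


tiles per axis = 2^14 = 16384
total tiles = 16384^2 = 268435456
pixels per axis = 16384 * 263 = 4308992
total pixels = 4308992^2 = 18567412056064

18567412056064 pixels


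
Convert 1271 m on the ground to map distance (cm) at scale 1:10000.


map_cm = 1271 * 100 / 10000 = 12.71 cm

12.71 cm


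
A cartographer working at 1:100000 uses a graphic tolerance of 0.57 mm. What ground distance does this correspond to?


ground = 0.57 mm * 100000 / 1000 = 57.0 m

57.0 m


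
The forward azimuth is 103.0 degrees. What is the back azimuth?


back azimuth = (103.0 + 180) mod 360 = 283.0 degrees

283.0 degrees


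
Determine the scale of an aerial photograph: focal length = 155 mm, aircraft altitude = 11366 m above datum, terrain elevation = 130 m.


scale = f / (H - h) = 155 mm / 11236 m = 155 / 11236000 = 1:72490

1:72490


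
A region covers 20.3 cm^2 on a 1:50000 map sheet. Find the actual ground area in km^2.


ground_area = 20.3 * (50000/100)^2 = 5075000.0 m^2 = 5.075 km^2

5.075 km^2


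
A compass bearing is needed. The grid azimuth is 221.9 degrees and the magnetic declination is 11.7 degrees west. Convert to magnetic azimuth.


magnetic azimuth = grid azimuth - declination (east +ve)
mag_az = 221.9 - -11.7 = 233.6 degrees

233.6 degrees


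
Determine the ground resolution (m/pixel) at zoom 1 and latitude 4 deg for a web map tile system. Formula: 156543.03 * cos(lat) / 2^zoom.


res = 156543.03 * cos(4) / 2^1 = 156543.03 * 0.99756405 / 2 = 78080.85 m/pixel

78080.85 m/pixel


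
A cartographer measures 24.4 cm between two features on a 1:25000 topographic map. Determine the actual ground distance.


ground = 24.4 cm * 25000 / 100 = 6100.0 m = 6.1 km

6.1 km


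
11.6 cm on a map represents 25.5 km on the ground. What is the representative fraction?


ground = 25.5 km = 2550000 cm; RF denominator = ground / map = 2550000 / 11.6 ≈ 219828; RF = 1:219828

1:219828


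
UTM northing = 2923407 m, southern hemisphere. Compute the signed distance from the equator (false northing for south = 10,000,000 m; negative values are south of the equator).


For southern: actual = 2923407 - 10000000 = -7076593 m

-7076593 m


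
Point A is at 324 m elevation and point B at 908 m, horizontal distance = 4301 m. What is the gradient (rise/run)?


gradient = (908 - 324) / 4301 = 584 / 4301 = 0.1358

0.1358


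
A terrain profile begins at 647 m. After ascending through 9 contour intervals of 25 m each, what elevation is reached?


elevation = 647 + 9 * 25 = 872 m

872 m


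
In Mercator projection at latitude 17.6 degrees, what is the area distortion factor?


area_distortion = 1/cos^2(17.6) = 1.101

1.101


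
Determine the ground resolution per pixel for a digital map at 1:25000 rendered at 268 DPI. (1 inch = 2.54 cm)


pixel_cm = 2.54 / 268 ≈ 0.009478 cm
ground = pixel_cm * 25000 / 100 = 2.54 * 25000 / (268 * 100) = 63500 / 26800 ≈ 2.37 m

2.37 m


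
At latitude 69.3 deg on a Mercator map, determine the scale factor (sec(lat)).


SF = 1 / cos(69.3) = 1 / 0.353475 = 2.829

2.829


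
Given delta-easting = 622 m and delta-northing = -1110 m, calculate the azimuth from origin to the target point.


az = atan2(622, -1110) = 150.7 deg
adjusted to 0-360: 150.7 degrees

150.7 degrees


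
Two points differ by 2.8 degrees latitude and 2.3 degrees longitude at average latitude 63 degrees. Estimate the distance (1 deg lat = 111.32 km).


dlat_km = 2.8 * 111.32 = 311.696
dlon_km = 2.3 * 111.32 * cos(63) ≈ 116.238
dist = sqrt(311.696^2 + 116.238^2) ≈ 332.7 km

332.7 km


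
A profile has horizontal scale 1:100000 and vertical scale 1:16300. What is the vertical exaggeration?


VE = horizontal_scale / vertical_scale = 100000 / 16300 ≈ 6.1

6.1x


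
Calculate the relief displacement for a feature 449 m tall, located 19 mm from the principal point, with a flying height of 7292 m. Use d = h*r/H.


d = h * r / H = 449 * 19 / 7292 = 1.17 mm

1.17 mm


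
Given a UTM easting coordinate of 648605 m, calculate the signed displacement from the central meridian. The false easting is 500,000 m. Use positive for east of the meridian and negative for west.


displacement = 648605 - 500000 = 148605 m

148605 m


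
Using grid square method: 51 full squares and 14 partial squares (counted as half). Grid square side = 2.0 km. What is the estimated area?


effective squares = 51 + 14 * 0.5 = 58.0
area = 58.0 * 4.0 = 232.0 km^2

232.0 km^2


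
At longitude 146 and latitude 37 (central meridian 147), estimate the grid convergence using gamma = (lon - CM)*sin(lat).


gamma = (146 - 147) * sin(37) = -1 * 0.601815 = -0.602 degrees

-0.602 degrees


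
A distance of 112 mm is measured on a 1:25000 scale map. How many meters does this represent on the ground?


ground = 112 mm * 25000 / 1000 = 2800.0 m

2800.0 m


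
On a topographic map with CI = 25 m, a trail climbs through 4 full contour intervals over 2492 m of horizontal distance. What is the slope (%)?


elevation change = 4 * 25 = 100 m
slope = 100 / 2492 * 100 = 4.0%

4.0%


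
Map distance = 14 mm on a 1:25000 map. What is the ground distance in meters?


ground = 14 mm * 25000 / 1000 = 350.0 m

350.0 m


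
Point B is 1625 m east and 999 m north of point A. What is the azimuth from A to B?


az = atan2(1625, 999) = 58.4 deg
adjusted to 0-360: 58.4 degrees

58.4 degrees


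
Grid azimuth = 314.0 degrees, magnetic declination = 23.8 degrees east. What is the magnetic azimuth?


magnetic azimuth = grid azimuth - declination (east +ve)
mag_az = 314.0 - 23.8 = 290.2 degrees

290.2 degrees


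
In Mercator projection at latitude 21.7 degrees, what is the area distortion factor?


area_distortion = 1/cos^2(21.7) = 1.158

1.158


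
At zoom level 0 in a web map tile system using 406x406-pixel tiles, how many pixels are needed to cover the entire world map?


tiles per axis = 2^0 = 1
total tiles = 1^2 = 1
pixels per axis = 1 * 406 = 406
total pixels = 406^2 = 164836

164836 pixels


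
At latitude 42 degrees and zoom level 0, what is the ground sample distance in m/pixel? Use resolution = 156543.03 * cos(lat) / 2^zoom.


res = 156543.03 * cos(42) / 2^0 = 156543.03 * 0.74314483 / 1 = 116334.14 m/pixel

116334.14 m/pixel


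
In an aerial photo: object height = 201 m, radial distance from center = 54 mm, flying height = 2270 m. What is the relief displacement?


d = h * r / H = 201 * 54 / 2270 = 4.78 mm

4.78 mm


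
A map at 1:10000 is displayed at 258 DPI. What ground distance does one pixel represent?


pixel_cm = 2.54 / 258 ≈ 0.009845 cm
ground = pixel_cm * 10000 / 100 = 2.54 * 10000 / (258 * 100) = 25400 / 25800 ≈ 0.98 m

0.98 m


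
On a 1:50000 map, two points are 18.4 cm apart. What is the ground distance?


ground = 18.4 cm * 50000 / 100 = 9200.0 m = 9.2 km

9.2 km


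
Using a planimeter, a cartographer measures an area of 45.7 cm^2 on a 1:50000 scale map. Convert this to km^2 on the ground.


ground_area = 45.7 * (50000/100)^2 = 11425000.0 m^2 = 11.425 km^2

11.425 km^2


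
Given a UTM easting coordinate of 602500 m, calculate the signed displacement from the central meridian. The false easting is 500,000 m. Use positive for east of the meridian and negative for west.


displacement = 602500 - 500000 = 102500 m

102500 m


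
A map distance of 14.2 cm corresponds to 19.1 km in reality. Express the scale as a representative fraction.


ground = 19.1 km = 1910000 cm; RF denominator = ground / map = 1910000 / 14.2 ≈ 134507; RF = 1:134507

1:134507


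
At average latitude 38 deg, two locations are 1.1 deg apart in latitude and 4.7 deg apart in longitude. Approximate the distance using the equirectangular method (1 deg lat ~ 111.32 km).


dlat_km = 1.1 * 111.32 = 122.452
dlon_km = 4.7 * 111.32 * cos(38) ≈ 412.29
dist = sqrt(122.452^2 + 412.29^2) ≈ 430.1 km

430.1 km


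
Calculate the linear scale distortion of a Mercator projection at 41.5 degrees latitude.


SF = 1 / cos(41.5) = 1 / 0.748956 = 1.335

1.335


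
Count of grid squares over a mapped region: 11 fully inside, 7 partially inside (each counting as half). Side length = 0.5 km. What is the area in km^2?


effective squares = 11 + 7 * 0.5 = 14.5
area = 14.5 * 0.25 = 3.625 km^2

3.625 km^2


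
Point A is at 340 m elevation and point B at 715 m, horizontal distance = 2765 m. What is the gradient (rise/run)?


gradient = (715 - 340) / 2765 = 375 / 2765 = 0.1356

0.1356


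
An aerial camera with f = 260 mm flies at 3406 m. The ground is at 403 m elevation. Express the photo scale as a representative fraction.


scale = f / (H - h) = 260 mm / 3003 m = 260 / 3003000 = 1:11550

1:11550


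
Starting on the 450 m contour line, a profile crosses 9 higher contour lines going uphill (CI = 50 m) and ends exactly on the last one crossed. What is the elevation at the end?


elevation = 450 + 9 * 50 = 900 m

900 m
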